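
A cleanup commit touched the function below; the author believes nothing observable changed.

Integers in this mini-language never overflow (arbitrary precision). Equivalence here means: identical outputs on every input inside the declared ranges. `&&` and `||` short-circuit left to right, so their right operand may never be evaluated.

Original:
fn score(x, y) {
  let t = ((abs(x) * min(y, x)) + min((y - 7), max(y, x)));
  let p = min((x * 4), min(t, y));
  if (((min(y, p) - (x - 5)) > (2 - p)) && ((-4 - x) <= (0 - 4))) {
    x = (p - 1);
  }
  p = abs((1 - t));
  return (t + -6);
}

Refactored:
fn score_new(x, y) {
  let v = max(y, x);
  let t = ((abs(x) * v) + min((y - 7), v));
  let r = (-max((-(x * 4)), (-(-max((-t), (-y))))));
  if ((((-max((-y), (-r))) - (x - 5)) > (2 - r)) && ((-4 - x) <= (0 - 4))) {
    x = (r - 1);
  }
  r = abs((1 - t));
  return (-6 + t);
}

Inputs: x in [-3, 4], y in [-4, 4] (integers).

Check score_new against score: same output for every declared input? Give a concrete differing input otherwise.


On input x=-3, y=-4, score returns -29 while score_new returns -26.
verdict: not equivalent; witness: x=-3, y=-4


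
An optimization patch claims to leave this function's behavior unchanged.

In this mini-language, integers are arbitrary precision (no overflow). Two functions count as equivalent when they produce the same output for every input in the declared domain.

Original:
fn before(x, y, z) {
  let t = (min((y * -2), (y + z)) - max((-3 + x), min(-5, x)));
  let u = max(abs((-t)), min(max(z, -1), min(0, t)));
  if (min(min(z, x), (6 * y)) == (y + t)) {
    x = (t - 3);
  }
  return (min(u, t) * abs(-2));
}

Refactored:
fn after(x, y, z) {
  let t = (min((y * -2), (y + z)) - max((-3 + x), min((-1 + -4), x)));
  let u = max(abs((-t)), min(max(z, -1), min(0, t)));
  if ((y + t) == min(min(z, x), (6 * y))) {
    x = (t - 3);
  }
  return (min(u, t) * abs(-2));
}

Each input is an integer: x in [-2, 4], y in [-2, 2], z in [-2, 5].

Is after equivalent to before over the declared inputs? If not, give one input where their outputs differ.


Differences: constant usage differs; arithmetic usage differs — yet all 280 inputs agree.
verdict: equivalent


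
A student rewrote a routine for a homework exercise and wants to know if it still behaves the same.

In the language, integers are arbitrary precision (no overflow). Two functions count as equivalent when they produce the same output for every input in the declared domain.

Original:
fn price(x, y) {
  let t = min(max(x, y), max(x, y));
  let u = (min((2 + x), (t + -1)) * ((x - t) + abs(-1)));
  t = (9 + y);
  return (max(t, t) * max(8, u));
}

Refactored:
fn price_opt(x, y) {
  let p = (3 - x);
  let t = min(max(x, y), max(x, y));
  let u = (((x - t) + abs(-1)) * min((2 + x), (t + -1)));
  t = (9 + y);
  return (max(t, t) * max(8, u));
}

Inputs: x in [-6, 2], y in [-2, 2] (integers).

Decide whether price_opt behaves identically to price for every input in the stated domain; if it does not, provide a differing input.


The two versions differ — the changes include arithmetic usage differs, and constant usage differs, and statement counts differ, and local variable names differ.
One worked example (x=0, y=1) — price: t := 1 | u := 0 | t := 10 | result 80; price_opt: p := 3 | t := 1 | u := 0 | t := 10 | result 80; agreement on 80.
Checked all 45 inputs in the declared domain: the outputs agree on every one.
verdict: equivalent


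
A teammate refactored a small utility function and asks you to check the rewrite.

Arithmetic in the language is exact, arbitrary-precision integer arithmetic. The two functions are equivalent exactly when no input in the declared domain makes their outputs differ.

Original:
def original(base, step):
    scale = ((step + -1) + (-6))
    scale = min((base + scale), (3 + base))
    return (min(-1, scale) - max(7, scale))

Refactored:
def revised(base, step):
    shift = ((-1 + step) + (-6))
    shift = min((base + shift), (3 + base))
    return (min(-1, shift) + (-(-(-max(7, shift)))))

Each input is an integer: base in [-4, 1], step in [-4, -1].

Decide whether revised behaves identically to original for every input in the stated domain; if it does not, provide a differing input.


Reading the diff, among the changes: arithmetic usage differs, local variable names differ.
Tracing base=-4, step=-3: original: scale=-10, then scale=-14, then returns -21 | revised: shift=-10, then shift=-14, then returns -21 — matching result -21.
Every one of the 24 inputs gives matching results.
verdict: equivalent


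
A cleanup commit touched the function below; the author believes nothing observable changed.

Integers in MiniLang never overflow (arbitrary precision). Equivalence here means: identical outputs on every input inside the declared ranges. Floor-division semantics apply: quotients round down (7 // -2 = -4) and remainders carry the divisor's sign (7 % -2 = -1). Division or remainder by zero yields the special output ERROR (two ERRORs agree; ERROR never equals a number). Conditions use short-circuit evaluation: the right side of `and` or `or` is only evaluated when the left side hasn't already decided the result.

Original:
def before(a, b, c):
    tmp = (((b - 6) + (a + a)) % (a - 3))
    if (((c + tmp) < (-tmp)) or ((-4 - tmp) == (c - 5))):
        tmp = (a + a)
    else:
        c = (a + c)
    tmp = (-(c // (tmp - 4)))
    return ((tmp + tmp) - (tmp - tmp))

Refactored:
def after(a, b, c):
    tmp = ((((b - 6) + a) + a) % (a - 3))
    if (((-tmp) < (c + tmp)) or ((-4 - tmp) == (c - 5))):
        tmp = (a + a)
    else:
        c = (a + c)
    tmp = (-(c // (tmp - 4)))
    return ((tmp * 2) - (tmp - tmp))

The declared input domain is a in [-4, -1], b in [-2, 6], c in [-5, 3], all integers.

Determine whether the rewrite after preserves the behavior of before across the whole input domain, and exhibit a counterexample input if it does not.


Take a=-4, b=-2, c=-5.
before: tmp = -2; (((c + tmp) < (-tmp)) or ((-4 - tmp) == (c - 5))) -> true; tmp = -8; tmp = 0; return 0
after: tmp = -2; (((-tmp) < (c + tmp)) or ((-4 - tmp) == (c - 5))) -> false; c = -9; tmp = -1; return -2
0 against -2: the behavior changed.
verdict: not equivalent; witness: a=-4, b=-2, c=-5


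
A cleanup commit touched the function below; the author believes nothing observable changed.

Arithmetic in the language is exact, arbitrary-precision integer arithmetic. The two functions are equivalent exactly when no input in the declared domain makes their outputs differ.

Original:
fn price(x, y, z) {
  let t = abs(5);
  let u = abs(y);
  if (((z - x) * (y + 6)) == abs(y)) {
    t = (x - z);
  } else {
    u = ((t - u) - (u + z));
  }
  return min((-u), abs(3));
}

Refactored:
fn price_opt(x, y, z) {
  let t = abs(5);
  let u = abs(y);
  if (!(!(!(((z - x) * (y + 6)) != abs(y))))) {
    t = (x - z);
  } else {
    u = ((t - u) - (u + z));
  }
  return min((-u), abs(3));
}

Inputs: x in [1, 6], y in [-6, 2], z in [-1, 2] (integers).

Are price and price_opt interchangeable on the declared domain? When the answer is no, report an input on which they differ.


This is a faithful refactor — boolean connective usage differs, and comparison usage differs, but the computed results match everywhere.
Spot check at x=5, y=1, z=2 — price: t := 5 | u := 1 | (((z - x) * (y + 6)) == abs(y)): false | u := 1 | result -1. price_opt: t := 5 | u := 1 | (!(!(!(((z - x) * (y + 6)) != abs(y))))): false | u := 1 | result -1. Both give -1.
Checked all 216 inputs in the declared domain: the outputs agree on every one.
verdict: equivalent


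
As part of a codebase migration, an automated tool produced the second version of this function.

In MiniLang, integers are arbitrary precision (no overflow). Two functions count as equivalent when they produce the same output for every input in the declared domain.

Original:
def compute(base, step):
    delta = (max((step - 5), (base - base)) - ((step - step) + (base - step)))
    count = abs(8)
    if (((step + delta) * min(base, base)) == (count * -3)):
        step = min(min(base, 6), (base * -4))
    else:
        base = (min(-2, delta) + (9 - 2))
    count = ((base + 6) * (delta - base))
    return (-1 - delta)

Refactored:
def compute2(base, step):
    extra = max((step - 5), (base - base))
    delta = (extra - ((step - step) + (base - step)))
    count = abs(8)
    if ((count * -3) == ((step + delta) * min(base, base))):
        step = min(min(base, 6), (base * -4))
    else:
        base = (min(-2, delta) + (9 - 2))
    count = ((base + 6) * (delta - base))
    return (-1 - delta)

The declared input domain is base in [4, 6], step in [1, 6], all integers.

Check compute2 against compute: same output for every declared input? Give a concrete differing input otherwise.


Equivalent — the differences include statement counts differ, and local variable names differ, yet no declared input distinguishes the two.
As a probe, take base=5, step=3: compute runs delta becomes -2; next count becomes 8; next (((step + delta) * min(base, base)) == (count * -3)) evaluates to false; next base becomes 5; next count becomes -77; next final value 1; compute2 runs extra becomes 0; next delta becomes -2; next count becomes 8; next ((count * -3) == ((step + delta) * min(base, base))) evaluates to false; next base becomes 5; next count becomes -77; next final value 1; both end at 1.
Checked all 18 inputs in the declared domain: the outputs agree on every one.
verdict: equivalent


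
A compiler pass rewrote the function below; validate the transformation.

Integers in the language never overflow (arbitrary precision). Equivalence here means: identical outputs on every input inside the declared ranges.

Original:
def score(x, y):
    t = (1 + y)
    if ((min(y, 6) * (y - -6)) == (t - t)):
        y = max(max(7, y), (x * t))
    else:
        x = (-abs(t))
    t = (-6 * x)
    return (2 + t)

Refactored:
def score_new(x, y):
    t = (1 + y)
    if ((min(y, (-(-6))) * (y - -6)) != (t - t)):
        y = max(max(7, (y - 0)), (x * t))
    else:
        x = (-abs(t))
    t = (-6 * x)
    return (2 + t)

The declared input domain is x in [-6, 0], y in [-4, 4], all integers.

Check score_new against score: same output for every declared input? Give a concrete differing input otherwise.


Try x=-6, y=-4.
score: t := -3 | ((min(y, 6) * (y - -6)) == (t - t)): false | x := -3 | t := 18 | result 20
score_new: t := -3 | ((min(y, (-(-6))) * (y - -6)) != (t - t)): true | y := 18 | t := 36 | result 38
20 != 38, so the rewrite changes behavior.
verdict: not equivalent; witness: x=-6, y=-4


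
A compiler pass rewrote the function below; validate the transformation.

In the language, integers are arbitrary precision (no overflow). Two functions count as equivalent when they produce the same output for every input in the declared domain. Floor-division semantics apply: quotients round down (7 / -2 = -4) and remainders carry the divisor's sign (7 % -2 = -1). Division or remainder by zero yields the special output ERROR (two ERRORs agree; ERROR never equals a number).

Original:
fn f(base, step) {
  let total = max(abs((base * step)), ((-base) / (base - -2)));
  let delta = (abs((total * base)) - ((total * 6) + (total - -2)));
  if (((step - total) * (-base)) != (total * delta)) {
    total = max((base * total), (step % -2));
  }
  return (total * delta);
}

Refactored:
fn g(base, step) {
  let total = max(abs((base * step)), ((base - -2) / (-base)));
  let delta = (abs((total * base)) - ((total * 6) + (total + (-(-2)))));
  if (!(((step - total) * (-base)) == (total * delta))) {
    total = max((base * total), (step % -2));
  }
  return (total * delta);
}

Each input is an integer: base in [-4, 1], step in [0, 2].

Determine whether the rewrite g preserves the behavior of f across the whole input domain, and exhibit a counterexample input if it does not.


Run the pair on base=-2, step=0.
f: hits division by zero so the output is ERROR
g: total becomes 0; next delta becomes -2; next (!(((step - total) * (-base)) == (total * delta))) evaluates to false; next final value 0
ERROR vs 0 — the two versions disagree here.
verdict: not equivalent; witness: base=-2, step=0


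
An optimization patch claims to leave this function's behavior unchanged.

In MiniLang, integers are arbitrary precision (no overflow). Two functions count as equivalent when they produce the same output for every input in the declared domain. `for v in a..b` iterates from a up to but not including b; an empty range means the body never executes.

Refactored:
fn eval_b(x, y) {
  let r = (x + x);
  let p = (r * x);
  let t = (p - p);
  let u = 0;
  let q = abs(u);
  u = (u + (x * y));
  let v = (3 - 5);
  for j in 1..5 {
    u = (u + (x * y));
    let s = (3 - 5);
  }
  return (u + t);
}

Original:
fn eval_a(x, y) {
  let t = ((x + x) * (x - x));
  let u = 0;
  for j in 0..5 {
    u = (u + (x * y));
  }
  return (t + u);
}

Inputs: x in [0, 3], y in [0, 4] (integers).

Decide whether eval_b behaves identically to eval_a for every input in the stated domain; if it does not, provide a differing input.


This is a faithful refactor — arithmetic usage differs; also statement counts differ; also loop structure differs; also min/max/abs usage differs; also local variable names differ; also constant usage differs, but the computed results match everywhere.
As a probe, take x=2, y=4: eval_a runs t=0, then u=0, then (j=0), then u=8, then (j=1), then u=16, then (j=2), then u=24, then (j=3), then u=32, then (j=4), then u=40, then returns 40; eval_b runs r=4, then p=8, then t=0, then u=0, then q=0, then u=8, then v=-2, then (j=1), then u=16, then s=-2, then (j=2), then u=24, then s=-2, then (j=3), then u=32, then s=-2, then (j=4), then u=40, then s=-2, then returns 40; both end at 40.
Every one of the 20 inputs gives matching results.
verdict: equivalent


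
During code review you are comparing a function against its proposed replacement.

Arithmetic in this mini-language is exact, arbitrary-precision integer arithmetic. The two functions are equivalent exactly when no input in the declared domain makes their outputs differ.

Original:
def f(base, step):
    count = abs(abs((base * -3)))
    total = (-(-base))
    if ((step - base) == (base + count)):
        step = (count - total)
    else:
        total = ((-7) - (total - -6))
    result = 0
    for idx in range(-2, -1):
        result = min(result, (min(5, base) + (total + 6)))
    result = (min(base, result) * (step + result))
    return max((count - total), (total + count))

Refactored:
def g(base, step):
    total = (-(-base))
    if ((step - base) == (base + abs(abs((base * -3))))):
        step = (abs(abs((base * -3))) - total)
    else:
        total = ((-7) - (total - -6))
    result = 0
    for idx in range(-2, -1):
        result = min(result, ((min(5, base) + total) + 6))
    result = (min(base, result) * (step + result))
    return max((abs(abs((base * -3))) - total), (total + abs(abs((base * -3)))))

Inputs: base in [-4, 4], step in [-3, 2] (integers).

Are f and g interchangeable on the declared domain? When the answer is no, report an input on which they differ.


Although statement counts differ, plus min/max/abs usage differs, plus constant usage differs, plus local variable names differ, plus arithmetic usage differs, 54/54 inputs agree.
verdict: equivalent


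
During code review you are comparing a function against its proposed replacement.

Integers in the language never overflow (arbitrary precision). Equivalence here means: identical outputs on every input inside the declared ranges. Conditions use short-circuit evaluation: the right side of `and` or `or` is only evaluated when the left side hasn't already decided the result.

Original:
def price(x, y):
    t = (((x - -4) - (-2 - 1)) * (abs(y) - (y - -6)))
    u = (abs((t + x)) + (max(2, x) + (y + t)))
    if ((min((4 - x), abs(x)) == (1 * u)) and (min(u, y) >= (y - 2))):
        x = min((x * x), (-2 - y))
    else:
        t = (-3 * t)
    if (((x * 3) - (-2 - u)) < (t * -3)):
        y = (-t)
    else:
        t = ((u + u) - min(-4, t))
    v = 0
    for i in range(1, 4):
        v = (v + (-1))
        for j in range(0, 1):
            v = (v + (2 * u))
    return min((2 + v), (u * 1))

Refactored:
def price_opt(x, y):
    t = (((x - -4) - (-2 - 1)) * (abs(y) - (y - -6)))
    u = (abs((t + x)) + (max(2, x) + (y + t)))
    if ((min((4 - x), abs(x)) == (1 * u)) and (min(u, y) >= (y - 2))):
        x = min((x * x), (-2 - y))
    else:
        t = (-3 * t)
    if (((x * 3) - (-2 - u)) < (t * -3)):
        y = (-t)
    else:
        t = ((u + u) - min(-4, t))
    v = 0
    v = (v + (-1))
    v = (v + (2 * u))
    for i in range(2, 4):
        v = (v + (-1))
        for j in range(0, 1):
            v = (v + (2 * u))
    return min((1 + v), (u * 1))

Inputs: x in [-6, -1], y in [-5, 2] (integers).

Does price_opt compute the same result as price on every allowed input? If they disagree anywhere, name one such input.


These are not equivalent — on x=-1, y=-3 the outputs split (-1 vs -2).
price: t=0, then u=0, then ((min((4 - x), abs(x)) == (1 * u)) and (min(u, y) >= (y - 2))) is false, then t=0, then (((x * 3) - (-2 - u)) < (t * -3)) is true, then y=0, then v=0, then (i=1), then v=-1, then (j=0), then v=-1, then (i=2), then v=-2, then (j=0), then v=-2, then (i=3), then v=-3, then (j=0), then v=-3, then returns -1
price_opt: t=0, then u=0, then ((min((4 - x), abs(x)) == (1 * u)) and (min(u, y) >= (y - 2))) is false, then t=0, then (((x * 3) - (-2 - u)) < (t * -3)) is true, then y=0, then v=0, then v=-1, then v=-1, then (i=2), then v=-2, then (j=0), then v=-2, then (i=3), then v=-3, then (j=0), then v=-3, then returns -2
verdict: not equivalent; witness: x=-1, y=-3


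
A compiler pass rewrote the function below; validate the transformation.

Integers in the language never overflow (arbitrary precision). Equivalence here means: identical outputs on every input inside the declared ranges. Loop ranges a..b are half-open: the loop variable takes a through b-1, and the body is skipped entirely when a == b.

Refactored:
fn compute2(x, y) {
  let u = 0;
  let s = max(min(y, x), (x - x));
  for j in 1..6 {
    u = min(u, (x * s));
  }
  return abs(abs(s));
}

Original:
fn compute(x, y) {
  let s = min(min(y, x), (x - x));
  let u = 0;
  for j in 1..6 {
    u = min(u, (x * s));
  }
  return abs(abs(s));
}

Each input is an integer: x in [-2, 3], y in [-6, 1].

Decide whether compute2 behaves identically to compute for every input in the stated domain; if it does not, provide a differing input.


Run the pair on x=-2, y=-6.
compute: s=-6, then u=0, then (j=1), then u=0, then (j=2), then u=0, then (j=3), then u=0, then (j=4), then u=0, then (j=5), then u=0, then returns 6
compute2: u=0, then s=0, then (j=1), then u=0, then (j=2), then u=0, then (j=3), then u=0, then (j=4), then u=0, then (j=5), then u=0, then returns 0
6 and 0 differ, so these are not the same function on this domain.
verdict: not equivalent; witness: x=-2, y=-6


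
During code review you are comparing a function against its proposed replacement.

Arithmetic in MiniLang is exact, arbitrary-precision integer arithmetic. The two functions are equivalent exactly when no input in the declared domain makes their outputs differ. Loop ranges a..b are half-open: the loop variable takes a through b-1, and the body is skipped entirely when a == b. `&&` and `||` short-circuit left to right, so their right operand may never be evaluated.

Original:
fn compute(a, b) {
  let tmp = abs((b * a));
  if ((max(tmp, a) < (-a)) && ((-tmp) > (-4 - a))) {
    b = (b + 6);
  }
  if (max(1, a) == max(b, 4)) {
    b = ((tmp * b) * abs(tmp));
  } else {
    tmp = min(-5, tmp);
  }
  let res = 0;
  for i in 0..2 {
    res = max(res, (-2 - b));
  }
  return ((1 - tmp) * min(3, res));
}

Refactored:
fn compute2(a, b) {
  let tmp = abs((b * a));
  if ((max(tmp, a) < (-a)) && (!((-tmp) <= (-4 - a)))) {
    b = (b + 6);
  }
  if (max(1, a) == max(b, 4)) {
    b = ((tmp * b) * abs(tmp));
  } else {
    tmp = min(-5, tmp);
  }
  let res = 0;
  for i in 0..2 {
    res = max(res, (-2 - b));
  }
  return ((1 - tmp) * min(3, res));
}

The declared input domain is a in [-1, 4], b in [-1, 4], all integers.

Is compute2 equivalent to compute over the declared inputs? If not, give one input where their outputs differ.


Reading the diff, among the changes: comparison usage differs; and boolean connective usage differs.
One worked example (a=-1, b=4) — compute: tmp=4, then ((max(tmp, a) < (-a)) && ((-tmp) > (-4 - a))) is false, then (max(1, a) == max(b, 4)) is false, then tmp=-5, then res=0, then (i=0), then res=0, then (i=1), then res=0, then returns 0; compute2: tmp=4, then ((max(tmp, a) < (-a)) && (!((-tmp) <= (-4 - a)))) is false, then (max(1, a) == max(b, 4)) is false, then tmp=-5, then res=0, then (i=0), then res=0, then (i=1), then res=0, then returns 0; agreement on 0.
Sweeping the whole domain (36 inputs) finds no disagreement.
verdict: equivalent


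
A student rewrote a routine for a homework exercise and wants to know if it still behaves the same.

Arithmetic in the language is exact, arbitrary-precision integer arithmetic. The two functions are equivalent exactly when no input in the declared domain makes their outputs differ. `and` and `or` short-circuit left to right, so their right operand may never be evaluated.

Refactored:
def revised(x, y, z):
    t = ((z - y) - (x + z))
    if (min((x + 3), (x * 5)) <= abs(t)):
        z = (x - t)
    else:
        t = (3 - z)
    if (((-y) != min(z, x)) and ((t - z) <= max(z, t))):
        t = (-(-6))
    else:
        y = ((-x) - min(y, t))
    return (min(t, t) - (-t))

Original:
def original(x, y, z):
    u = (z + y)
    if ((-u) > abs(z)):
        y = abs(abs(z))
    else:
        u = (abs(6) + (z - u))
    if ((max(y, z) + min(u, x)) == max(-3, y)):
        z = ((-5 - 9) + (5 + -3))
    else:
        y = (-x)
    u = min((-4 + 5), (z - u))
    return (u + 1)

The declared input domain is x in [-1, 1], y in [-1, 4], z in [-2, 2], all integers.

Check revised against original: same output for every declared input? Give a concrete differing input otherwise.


On input x=-1, y=-1, z=-2, original returns 2 while revised returns 4.
verdict: not equivalent; witness: x=-1, y=-1, z=-2


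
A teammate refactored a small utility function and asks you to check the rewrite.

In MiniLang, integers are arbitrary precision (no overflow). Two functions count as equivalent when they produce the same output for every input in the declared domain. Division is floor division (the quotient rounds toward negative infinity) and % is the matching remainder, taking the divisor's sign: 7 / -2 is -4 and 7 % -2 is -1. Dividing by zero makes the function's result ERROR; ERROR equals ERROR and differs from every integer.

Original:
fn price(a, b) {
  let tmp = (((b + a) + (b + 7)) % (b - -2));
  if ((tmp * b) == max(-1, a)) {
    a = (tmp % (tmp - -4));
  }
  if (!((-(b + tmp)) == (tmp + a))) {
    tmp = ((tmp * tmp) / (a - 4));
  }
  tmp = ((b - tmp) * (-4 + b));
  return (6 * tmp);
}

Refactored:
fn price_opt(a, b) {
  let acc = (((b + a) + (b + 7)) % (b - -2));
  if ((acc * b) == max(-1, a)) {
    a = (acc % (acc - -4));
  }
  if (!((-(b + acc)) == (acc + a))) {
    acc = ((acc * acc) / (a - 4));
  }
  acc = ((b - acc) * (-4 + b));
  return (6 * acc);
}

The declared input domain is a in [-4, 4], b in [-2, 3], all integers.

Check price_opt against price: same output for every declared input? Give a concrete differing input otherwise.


The two are interchangeable: local variable names differ, and every declared input agrees.
One worked example (a=0, b=1) — price: tmp=0, then ((tmp * b) == max(-1, a)) is true, then a=0, then (!((-(b + tmp)) == (tmp + a))) is true, then tmp=0, then tmp=-3, then returns -18; price_opt: acc=0, then ((acc * b) == max(-1, a)) is true, then a=0, then (!((-(b + acc)) == (acc + a))) is true, then acc=0, then acc=-3, then returns -18; agreement on -18.
Every one of the 54 inputs gives matching results.
verdict: equivalent


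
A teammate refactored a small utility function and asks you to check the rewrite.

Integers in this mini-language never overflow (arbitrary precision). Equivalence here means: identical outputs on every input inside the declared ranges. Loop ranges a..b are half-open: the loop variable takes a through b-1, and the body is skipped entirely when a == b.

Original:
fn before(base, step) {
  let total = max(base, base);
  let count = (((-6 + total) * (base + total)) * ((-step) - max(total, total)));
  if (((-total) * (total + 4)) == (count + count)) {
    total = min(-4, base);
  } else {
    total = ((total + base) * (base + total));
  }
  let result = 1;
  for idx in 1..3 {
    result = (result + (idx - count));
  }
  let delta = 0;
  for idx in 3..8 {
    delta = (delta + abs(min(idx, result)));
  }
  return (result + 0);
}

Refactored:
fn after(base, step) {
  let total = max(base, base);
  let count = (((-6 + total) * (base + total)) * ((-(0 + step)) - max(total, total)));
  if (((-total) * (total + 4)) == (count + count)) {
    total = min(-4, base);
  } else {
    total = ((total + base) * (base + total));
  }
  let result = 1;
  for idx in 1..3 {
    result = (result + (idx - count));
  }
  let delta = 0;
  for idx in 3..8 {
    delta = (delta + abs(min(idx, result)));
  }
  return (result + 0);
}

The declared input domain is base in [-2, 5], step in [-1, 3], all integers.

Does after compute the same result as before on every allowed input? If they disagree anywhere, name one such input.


Reading the diff, among the changes: constant usage differs; and arithmetic usage differs.
One worked example (base=4, step=3) — before: total=4, then count=112, then (((-total) * (total + 4)) == (count + count)) is false, then total=64, then result=1, then (idx=1), then result=-110, then (idx=2), then result=-220, then delta=0, then (idx=3), then delta=220, then (idx=4), then delta=440, then (idx=5), then delta=660, then (idx=6), then delta=880, then (idx=7), then delta=1100, then returns -220; after: total=4, then count=112, then (((-total) * (total + 4)) == (count + count)) is false, then total=64, then result=1, then (idx=1), then result=-110, then (idx=2), then result=-220, then delta=0, then (idx=3), then delta=220, then (idx=4), then delta=440, then (idx=5), then delta=660, then (idx=6), then delta=880, then (idx=7), then delta=1100, then returns -220; agreement on -220.
Sweeping the whole domain (40 inputs) finds no disagreement.
verdict: equivalent


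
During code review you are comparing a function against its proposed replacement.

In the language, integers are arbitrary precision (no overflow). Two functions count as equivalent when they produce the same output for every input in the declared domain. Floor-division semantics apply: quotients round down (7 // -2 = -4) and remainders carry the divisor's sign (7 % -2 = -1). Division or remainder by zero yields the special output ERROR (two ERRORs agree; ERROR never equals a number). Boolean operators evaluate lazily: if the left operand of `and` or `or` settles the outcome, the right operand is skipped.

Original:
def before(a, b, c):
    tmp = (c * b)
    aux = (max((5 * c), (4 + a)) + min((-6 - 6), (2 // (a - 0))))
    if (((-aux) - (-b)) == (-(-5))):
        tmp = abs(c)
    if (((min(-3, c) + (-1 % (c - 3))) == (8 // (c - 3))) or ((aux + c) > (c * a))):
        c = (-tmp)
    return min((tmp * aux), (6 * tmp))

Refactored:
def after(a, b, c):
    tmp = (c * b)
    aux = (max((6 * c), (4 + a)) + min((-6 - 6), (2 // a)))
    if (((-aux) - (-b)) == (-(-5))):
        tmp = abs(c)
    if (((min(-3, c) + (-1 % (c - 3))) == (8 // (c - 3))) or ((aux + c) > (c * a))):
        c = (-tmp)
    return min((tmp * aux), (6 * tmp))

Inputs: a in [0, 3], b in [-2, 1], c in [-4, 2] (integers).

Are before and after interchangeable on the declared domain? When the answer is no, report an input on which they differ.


Try a=1, b=-2, c=1.
before: tmp = -2; aux = -7; (((-aux) - (-b)) == (-(-5))) -> true; tmp = 1; (((min(-3, c) + (-1 % (c - 3))) == (8 // (c - 3))) or ((aux + c) > (c * a))) -> true; c = -1; return -7
after: tmp = -2; aux = -6; (((-aux) - (-b)) == (-(-5))) -> false; (((min(-3, c) + (-1 % (c - 3))) == (8 // (c - 3))) or ((aux + c) > (c * a))) -> true; c = 2; return -12
-7 vs -12 — the two versions disagree here.
verdict: not equivalent; witness: a=1, b=-2, c=1


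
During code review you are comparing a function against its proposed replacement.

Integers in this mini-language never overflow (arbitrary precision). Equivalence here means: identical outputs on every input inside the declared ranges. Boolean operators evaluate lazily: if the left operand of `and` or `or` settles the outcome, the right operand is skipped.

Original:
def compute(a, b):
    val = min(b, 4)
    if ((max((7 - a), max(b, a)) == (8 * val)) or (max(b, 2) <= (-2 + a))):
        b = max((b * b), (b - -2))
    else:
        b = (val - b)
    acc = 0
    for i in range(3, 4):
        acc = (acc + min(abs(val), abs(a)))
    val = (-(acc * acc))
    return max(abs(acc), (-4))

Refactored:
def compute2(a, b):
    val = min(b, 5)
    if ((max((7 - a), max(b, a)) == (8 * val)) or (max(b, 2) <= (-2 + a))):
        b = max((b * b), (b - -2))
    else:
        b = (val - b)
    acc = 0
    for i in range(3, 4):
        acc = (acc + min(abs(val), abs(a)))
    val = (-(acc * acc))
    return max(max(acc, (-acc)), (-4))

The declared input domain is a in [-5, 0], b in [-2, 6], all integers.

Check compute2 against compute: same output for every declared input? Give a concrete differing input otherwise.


Not equivalent: a=-5, b=5 separates them (4 vs 5).
compute: val becomes 4; next ((max((7 - a), max(b, a)) == (8 * val)) or (max(b, 2) <= (-2 + a))) evaluates to false; next b becomes -1; next acc becomes 0; next at i=3:; next acc becomes 4; next val becomes -16; next final value 4
compute2: val becomes 5; next ((max((7 - a), max(b, a)) == (8 * val)) or (max(b, 2) <= (-2 + a))) evaluates to false; next b becomes 0; next acc becomes 0; next at i=3:; next acc becomes 5; next val becomes -25; next final value 5
verdict: not equivalent; witness: a=-5, b=5


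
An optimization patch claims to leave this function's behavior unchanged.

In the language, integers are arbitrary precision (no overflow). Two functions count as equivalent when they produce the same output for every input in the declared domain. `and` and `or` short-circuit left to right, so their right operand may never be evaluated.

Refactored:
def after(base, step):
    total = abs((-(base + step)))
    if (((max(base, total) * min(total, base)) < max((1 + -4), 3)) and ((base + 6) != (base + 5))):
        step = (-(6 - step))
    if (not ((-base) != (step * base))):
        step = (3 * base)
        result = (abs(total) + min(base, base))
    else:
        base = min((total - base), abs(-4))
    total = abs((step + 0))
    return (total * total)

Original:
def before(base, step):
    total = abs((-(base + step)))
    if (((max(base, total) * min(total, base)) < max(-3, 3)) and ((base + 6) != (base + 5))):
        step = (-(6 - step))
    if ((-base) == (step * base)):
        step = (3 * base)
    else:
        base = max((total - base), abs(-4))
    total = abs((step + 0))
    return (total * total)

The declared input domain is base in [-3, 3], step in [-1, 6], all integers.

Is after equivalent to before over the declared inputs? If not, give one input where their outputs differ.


Equivalent. Although `max((total - base), abs(-4))` became `min((total - base), abs(-4))`, no input in the stated domain can expose it.
Every one of the 56 inputs gives matching results.
Spot check at base=2, step=3 — before: total := 5 | (((max(base, total) * min(total, base)) < max(-3, 3)) and ((base + 6) != (base + 5))): false | ((-base) == (step * base)): false | base := 4 | total := 3 | result 9. after: total := 5 | (((max(base, total) * min(total, base)) < max((1 + -4), 3)) and ((base + 6) != (base + 5))): false | (not ((-base) != (step * base))): false | base := 3 | total := 3 | result 9. Both give 9.
verdict: equivalent


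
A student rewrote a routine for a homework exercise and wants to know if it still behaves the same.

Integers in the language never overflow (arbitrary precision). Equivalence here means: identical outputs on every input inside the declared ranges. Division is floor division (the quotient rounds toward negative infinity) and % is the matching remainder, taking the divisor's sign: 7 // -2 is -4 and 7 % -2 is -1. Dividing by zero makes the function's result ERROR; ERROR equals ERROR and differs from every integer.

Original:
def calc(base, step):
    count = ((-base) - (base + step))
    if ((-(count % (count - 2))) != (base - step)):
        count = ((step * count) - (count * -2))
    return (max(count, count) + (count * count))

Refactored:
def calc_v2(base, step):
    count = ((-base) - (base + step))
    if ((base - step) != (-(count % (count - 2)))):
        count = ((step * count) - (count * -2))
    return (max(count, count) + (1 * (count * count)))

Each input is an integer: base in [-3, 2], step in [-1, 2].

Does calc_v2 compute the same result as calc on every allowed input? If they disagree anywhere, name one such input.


Reading the diff, among the changes: arithmetic usage differs, constant usage differs.
Spot check at base=-1, step=1 — calc: count = 1; ((-(count % (count - 2))) != (base - step)) -> true; count = 3; return 12. calc_v2: count = 1; ((base - step) != (-(count % (count - 2)))) -> true; count = 3; return 12. Both give 12.
An exhaustive pass over the 24 declared inputs shows identical outputs.
verdict: equivalent


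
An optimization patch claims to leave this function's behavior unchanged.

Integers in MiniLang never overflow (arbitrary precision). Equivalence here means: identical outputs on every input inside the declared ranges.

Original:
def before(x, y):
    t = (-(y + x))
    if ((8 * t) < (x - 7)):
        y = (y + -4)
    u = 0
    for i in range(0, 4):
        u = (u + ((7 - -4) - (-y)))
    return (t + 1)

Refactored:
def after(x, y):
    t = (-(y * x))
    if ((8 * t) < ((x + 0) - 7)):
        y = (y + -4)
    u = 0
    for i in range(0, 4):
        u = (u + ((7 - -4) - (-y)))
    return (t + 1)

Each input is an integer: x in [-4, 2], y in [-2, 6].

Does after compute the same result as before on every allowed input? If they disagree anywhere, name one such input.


The rewrite breaks on x=-4, y=-2, where the results are 7 and -7.
before: t becomes 6; next ((8 * t) < (x - 7)) evaluates to false; next u becomes 0; next at i=0:; next u becomes 9; next at i=1:; next u becomes 18; next at i=2:; next u becomes 27; next at i=3:; next u becomes 36; next final value 7
after: t becomes -8; next ((8 * t) < ((x + 0) - 7)) evaluates to true; next y becomes -6; next u becomes 0; next at i=0:; next u becomes 5; next at i=1:; next u becomes 10; next at i=2:; next u becomes 15; next at i=3:; next u becomes 20; next final value -7
verdict: not equivalent; witness: x=-4, y=-2


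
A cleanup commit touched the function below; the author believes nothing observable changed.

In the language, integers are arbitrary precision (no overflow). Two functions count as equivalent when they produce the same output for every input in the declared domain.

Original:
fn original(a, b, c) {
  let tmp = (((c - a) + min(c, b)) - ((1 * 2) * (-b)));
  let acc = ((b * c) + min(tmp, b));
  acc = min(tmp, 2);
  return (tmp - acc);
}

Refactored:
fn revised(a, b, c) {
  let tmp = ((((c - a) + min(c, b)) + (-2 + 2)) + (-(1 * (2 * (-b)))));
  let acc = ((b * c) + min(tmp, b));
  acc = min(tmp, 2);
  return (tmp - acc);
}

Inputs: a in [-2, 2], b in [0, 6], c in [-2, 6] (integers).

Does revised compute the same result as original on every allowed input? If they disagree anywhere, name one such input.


This is a faithful refactor — constant usage differs, and arithmetic usage differs, but the computed results match everywhere.
As a probe, take a=2, b=1, c=-2: original runs tmp becomes -4; next acc becomes -6; next acc becomes -4; next final value 0; revised runs tmp becomes -4; next acc becomes -6; next acc becomes -4; next final value 0; both end at 0.
Checked all 315 inputs in the declared domain: the outputs agree on every one.
verdict: equivalent


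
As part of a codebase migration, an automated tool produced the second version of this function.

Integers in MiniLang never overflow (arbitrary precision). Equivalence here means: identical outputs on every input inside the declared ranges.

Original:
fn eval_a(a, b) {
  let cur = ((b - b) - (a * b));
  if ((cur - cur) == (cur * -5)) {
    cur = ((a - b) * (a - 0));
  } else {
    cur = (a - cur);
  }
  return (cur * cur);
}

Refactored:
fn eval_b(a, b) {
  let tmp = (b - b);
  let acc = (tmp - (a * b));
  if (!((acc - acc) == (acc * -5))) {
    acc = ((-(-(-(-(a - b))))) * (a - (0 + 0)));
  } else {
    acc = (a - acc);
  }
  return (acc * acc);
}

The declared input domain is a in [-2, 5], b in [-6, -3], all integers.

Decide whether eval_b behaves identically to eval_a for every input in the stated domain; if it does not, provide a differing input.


There is a counterexample at a=-2, b=-6: 100 on one side, 64 on the other.
eval_a: cur=-12, then ((cur - cur) == (cur * -5)) is false, then cur=10, then returns 100
eval_b: tmp=0, then acc=-12, then (!((acc - acc) == (acc * -5))) is true, then acc=-8, then returns 64
verdict: not equivalent; witness: a=-2, b=-6


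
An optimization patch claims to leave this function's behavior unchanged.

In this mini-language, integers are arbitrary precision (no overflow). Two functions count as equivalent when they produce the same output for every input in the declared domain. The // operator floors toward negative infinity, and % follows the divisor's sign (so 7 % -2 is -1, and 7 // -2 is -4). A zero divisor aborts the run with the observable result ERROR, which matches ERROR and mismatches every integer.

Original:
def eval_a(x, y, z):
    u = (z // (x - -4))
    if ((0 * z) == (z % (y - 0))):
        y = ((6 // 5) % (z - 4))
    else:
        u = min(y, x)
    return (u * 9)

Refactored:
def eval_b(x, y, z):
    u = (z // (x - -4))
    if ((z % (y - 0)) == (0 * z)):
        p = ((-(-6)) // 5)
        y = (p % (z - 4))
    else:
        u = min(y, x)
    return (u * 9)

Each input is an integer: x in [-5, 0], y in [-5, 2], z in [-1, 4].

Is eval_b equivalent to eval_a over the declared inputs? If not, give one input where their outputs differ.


Equivalent — the differences include local variable names differ, and statement counts differ, yet no declared input distinguishes the two.
One worked example (x=-3, y=-3, z=1) — eval_a: u=1, then ((0 * z) == (z % (y - 0))) is false, then u=-3, then returns -27; eval_b: u=1, then ((z % (y - 0)) == (0 * z)) is false, then u=-3, then returns -27; agreement on -27.
Sweeping the whole domain (288 inputs) finds no disagreement.
verdict: equivalent


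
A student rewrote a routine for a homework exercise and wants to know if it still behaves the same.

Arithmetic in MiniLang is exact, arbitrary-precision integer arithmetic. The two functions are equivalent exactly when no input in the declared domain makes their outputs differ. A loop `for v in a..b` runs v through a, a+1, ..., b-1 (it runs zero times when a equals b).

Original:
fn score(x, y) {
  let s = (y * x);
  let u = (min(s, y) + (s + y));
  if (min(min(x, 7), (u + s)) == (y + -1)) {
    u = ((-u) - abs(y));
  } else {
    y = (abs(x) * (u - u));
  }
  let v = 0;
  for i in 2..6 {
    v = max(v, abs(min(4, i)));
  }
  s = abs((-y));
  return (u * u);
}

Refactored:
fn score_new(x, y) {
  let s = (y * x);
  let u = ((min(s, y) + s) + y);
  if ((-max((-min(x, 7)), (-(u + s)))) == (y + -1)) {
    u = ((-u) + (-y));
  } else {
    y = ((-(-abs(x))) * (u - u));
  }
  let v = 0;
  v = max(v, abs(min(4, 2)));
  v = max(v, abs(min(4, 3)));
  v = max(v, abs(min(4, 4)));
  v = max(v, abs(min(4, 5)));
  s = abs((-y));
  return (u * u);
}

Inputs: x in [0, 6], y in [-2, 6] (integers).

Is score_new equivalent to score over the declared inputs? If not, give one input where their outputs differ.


Evaluate both at x=0, y=-1.
score: s becomes 0; next u becomes -2; next (min(min(x, 7), (u + s)) == (y + -1)) evaluates to true; next u becomes 1; next v becomes 0; next at i=2:; next v becomes 2; next at i=3:; next v becomes 3; next at i=4:; next v becomes 4; next at i=5:; next v becomes 4; next s becomes 1; next final value 1
score_new: s becomes 0; next u becomes -2; next ((-max((-min(x, 7)), (-(u + s)))) == (y + -1)) evaluates to true; next u becomes 3; next v becomes 0; next v becomes 2; next v becomes 3; next v becomes 4; next v becomes 4; next s becomes 1; next final value 9
1 against 9: the behavior changed.
verdict: not equivalent; witness: x=0, y=-1
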